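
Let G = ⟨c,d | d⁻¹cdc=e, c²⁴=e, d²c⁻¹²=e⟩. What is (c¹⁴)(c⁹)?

Compute (c¹⁴) · (c⁹) by multiplying left to right and reducing via the relations at each step:
  (c¹⁴) · c⁹ = c²³

Answer: c²³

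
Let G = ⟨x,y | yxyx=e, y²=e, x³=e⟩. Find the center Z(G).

An element z ∈ Z(G) iff z commutes with every generator.
For example e is central: e·x = x = x·e; e·y = y = y·e.
Whereas x ∉ Z(G) since x·y = xy ≠ x²y = y·x.
Checking each of the 6 elements this way gives Z(G) = {e}, of order 1.

Answer: {e}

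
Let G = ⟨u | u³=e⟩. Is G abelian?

G has a single generator, so G is cyclic and hence abelian.

Answer: Yes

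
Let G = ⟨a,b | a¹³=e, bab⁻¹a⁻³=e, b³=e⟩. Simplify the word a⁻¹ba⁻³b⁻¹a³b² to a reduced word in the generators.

Multiply left to right, reducing at each step:
  (a¹²) · b = a¹²b
  (a¹²b) · a⁻³ = a³b
  (a³b) · b⁻¹ = a³
  (a³) · a³ = a⁶
  (a⁶) · b² = a⁶b²

Answer: a⁶b²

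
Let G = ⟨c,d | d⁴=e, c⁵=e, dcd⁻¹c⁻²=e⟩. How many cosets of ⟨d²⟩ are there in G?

First find ord(d²) by computing successive powers:
  (d²)¹ = d², (d²)² = e.
So |⟨d²⟩| = ord(d²) = 2. With |G| = 20, by Lagrange [G : ⟨d²⟩] = 20/2 = 10.

Answer: 10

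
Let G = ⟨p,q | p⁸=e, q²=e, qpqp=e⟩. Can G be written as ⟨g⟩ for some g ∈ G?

Every cyclic group is abelian. But p·q = pq while q·p = p⁷q, so p·q ≠ q·p and G is not abelian. Hence G is not cyclic.

Answer: No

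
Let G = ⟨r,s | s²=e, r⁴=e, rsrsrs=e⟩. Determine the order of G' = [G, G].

G' = [G, G] is generated by all commutators. The generator-pair commutators are: [r, s] = r²sr.
The subgroup they normally generate is {e, r², rs, sr³, r²sr, r³s, r²sr³, sr, rsr², sr²s, r²sr²s, r³sr²}, of order 12.
Check: |G/G'| = 24/12 = 2 is the order of the abelianisation.

Answer: 12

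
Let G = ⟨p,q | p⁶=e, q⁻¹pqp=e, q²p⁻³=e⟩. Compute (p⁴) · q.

Compute (p⁴) · q by multiplying left to right and reducing via the relations at each step:
  (p⁴) · q = pq⁻¹

Answer: pq⁻¹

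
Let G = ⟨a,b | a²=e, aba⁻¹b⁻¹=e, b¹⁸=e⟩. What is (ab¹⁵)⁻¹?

The order of (ab¹⁵) is 6 (smallest k with (ab¹⁵)ᵏ = e), so (ab¹⁵)⁻¹ = (ab¹⁵)⁵ = ab³.
Check: (ab¹⁵) · (ab³) → (ab¹⁵) · a = b¹⁵;   (b¹⁵) · b³ = e, giving e as required.

Answer: ab³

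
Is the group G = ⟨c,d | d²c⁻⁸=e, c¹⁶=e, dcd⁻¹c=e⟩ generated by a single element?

Every cyclic group is abelian. But c·d = cd while d·c = c⁷d⁻¹, so c·d ≠ d·c and G is not abelian. Hence G is not cyclic.

Answer: No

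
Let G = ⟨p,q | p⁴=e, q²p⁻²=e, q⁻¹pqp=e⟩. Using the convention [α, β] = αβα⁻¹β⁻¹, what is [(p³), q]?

[(p³), q] = (p³)·q·(p³)⁻¹·q⁻¹.
  (p³) · q = pq⁻¹
  (pq⁻¹) · p = q⁻¹
  (q⁻¹) · (q⁻¹) = p²

Answer: p²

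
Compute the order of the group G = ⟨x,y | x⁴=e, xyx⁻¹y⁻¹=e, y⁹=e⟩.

Enumerate words in the generators, reducing via the relations: the distinct elements are
  {e, x, y, xy, x², x³, y², y³, y⁴, y⁵, y⁶, y⁷, y⁸, xy², xy³, xy⁴, xy⁵, xy⁶, xy⁷, xy⁸, x²y, x³y, x²y², x²y³, x²y⁴, x²y⁵, x²y⁶, x²y⁷, x²y⁸, x³y², x³y³, x³y⁴, x³y⁵, x³y⁶, x³y⁷, x³y⁸}.
No further products give new elements, so |G| = 36.

Answer: 36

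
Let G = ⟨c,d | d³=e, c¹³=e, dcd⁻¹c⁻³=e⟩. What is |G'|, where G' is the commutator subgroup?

G' = [G, G] is generated by all commutators. The generator-pair commutators are: [c, d] = c¹¹.
The subgroup they normally generate is {e, c, c², c³, c⁴, c⁵, c⁶, c⁷, c⁸, c⁹, c¹⁰, c¹¹, c¹²}, of order 13.
Check: |G/G'| = 39/13 = 3 is the order of the abelianisation.

Answer: 13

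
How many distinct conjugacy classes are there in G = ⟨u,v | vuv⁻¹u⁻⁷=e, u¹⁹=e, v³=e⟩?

The conjugacy classes (representative and size) are:
  [e] (size 1), [u¹¹] (size 3), [u¹⁴] (size 3), [u⁶] (size 3), [u¹⁷] (size 3), [u¹²] (size 3), [u¹⁰] (size 3), [u²v] (size 19), [u¹⁸v²] (size 19).
Class equation: 1 + 3 + 3 + 3 + 3 + 3 + 3 + 19 + 19 = 57 = |G|. So G has 9 conjugacy classes.

Answer: 9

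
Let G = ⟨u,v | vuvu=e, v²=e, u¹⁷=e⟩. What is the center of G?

An element z ∈ Z(G) iff z commutes with every generator.
For example e is central: e·u = u = u·e; e·v = v = v·e.
Whereas u ∉ Z(G) since u·v = uv ≠ u¹⁶v = v·u.
Checking each of the 34 elements this way gives Z(G) = {e}, of order 1.

Answer: {e}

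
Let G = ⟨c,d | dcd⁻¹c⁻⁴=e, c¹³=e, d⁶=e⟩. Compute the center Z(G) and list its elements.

An element z ∈ Z(G) iff z commutes with every generator.
For example e is central: e·c = c = c·e; e·d = d = d·e.
Whereas c ∉ Z(G) since c·d = cd ≠ c⁴d = d·c.
Checking each of the 78 elements this way gives Z(G) = {e}, of order 1.

Answer: {e}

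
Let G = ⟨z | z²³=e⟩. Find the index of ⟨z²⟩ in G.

First find ord(z²) by computing successive powers:
  (z²)¹ = z², (z²)² = z⁴, (z²)³ = z⁶, (z²)⁴ = z⁸, (z²)⁵ = z¹⁰, (z²)⁶ = z¹², (z²)⁷ = z¹⁴, (z²)⁸ = z¹⁶, (z²)⁹ = z¹⁸, (z²)¹⁰ = z²⁰, (z²)¹¹ = z²², (z²)¹² = z, (z²)¹³ = z³, (z²)¹⁴ = z⁵, (z²)¹⁵ = z⁷, (z²)¹⁶ = z⁹, (z²)¹⁷ = z¹¹, (z²)¹⁸ = z¹³, (z²)¹⁹ = z¹⁵, (z²)²⁰ = z¹⁷, (z²)²¹ = z¹⁹, (z²)²² = z²¹, (z²)²³ = e.
So |⟨z²⟩| = ord(z²) = 23. With |G| = 23, by Lagrange [G : ⟨z²⟩] = 23/23 = 1.

Answer: 1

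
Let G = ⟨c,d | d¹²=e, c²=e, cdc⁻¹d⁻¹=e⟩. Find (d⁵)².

Compute successive powers of (d⁵), reducing at each step:
  (d⁵)²: (d⁵) · d⁵ = d¹⁰

Answer: d¹⁰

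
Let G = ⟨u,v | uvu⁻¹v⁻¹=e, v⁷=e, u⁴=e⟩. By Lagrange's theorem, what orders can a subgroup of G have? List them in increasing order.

|G| = 28 = 2² · 7. By Lagrange's theorem the order of any subgroup divides 28; the divisors of 28 are 1, 2, 4, 7, 14, 28.

Answer: 1, 2, 4, 7, 14, 28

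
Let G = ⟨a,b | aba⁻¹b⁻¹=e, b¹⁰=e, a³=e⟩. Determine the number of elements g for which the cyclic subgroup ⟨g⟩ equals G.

G is cyclic of order 30. An element generates G iff its order is 30, and a cyclic group of order 30 has exactly φ(30) = 8 such elements.

Answer: 8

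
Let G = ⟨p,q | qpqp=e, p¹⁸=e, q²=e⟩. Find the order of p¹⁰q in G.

Compute successive powers until reaching e:
  (p¹⁰q)¹ = p¹⁰q, (p¹⁰q)² = e.
The smallest positive k with (p¹⁰q)ᵏ = e is 2.

Answer: 2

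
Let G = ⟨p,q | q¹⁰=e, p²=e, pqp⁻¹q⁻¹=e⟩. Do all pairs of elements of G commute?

Each pair of generators commutes: p·q = pq = q·p. Since the generators pairwise commute, every element of G commutes with every other, so G is abelian.

Answer: Yes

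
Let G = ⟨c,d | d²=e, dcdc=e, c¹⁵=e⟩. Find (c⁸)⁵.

Compute successive powers of (c⁸), reducing at each step:
  (c⁸)²: (c⁸) · c⁸ = c
  (c⁸)³: c · c⁸ = c⁹
  (c⁸)⁴: (c⁹) · c⁸ = c²
  (c⁸)⁵: (c²) · c⁸ = c¹⁰

Answer: c¹⁰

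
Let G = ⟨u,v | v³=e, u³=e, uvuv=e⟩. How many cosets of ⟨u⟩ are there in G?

First find ord(u) by computing successive powers:
  u¹ = u, u² = u², u³ = e.
So |⟨u⟩| = ord(u) = 3. With |G| = 12, by Lagrange [G : ⟨u⟩] = 12/3 = 4.

Answer: 4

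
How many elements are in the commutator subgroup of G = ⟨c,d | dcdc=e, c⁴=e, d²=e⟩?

G' = [G, G] is generated by all commutators. The generator-pair commutators are: [c, d] = c².
The subgroup they normally generate is {e, c²}, of order 2.
Check: |G/G'| = 8/2 = 4 is the order of the abelianisation.

Answer: 2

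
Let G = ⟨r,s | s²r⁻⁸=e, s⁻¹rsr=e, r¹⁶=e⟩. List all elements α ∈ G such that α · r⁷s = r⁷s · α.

⟨r⁷s⟩ ⊆ C_G(r⁷s) since powers of r⁷s commute with r⁷s; so |C_G(r⁷s)| ≥ |⟨r⁷s⟩| = 4.
By orbit–stabilizer, |C_G(r⁷s)| = |G| / |conj. class of r⁷s| = 32 / 8 = 4.
The 4 elements commuting with r⁷s are {e, r⁸, r⁷s, r⁷s⁻¹}.

Answer: {e, r⁸, r⁷s, r⁷s⁻¹}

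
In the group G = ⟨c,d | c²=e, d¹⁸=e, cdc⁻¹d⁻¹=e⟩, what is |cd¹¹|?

Compute successive powers until reaching e:
  (cd¹¹)¹ = cd¹¹, (cd¹¹)² = d⁴, (cd¹¹)³ = cd¹⁵, (cd¹¹)⁴ = d⁸, (cd¹¹)⁵ = cd, (cd¹¹)⁶ = d¹², (cd¹¹)⁷ = cd⁵, (cd¹¹)⁸ = d¹⁶, (cd¹¹)⁹ = cd⁹, (cd¹¹)¹⁰ = d², (cd¹¹)¹¹ = cd¹³, (cd¹¹)¹² = d⁶, (cd¹¹)¹³ = cd¹⁷, (cd¹¹)¹⁴ = d¹⁰, (cd¹¹)¹⁵ = cd³, (cd¹¹)¹⁶ = d¹⁴, (cd¹¹)¹⁷ = cd⁷, (cd¹¹)¹⁸ = e.
The smallest positive k with (cd¹¹)ᵏ = e is 18.

Answer: 18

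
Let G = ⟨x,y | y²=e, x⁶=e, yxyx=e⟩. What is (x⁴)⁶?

Compute successive powers of (x⁴), reducing at each step:
  (x⁴)²: (x⁴) · x⁴ = x²
  (x⁴)³: (x²) · x⁴ = e
  (x⁴)⁴: e · x⁴ = x⁴
  (x⁴)⁵: (x⁴) · x⁴ = x²
  (x⁴)⁶: (x²) · x⁴ = e

Answer: e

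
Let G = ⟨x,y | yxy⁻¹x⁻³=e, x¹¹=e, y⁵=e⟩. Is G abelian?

x·y = xy but y·x = x³y, so x·y ≠ y·x and G is not abelian.

Answer: No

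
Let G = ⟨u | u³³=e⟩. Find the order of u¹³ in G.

Compute successive powers until reaching e:
  (u¹³)¹ = u¹³, (u¹³)² = u²⁶, (u¹³)³ = u⁶, (u¹³)⁴ = u¹⁹, (u¹³)⁵ = u³², (u¹³)⁶ = u¹², (u¹³)⁷ = u²⁵, (u¹³)⁸ = u⁵, (u¹³)⁹ = u¹⁸, (u¹³)¹⁰ = u³¹, (u¹³)¹¹ = u¹¹, (u¹³)¹² = u²⁴, (u¹³)¹³ = u⁴, (u¹³)¹⁴ = u¹⁷, (u¹³)¹⁵ = u³⁰, (u¹³)¹⁶ = u¹⁰, (u¹³)¹⁷ = u²³, (u¹³)¹⁸ = u³, (u¹³)¹⁹ = u¹⁶, (u¹³)²⁰ = u²⁹, (u¹³)²¹ = u⁹, (u¹³)²² = u²², (u¹³)²³ = u², (u¹³)²⁴ = u¹⁵, (u¹³)²⁵ = u²⁸, (u¹³)²⁶ = u⁸, (u¹³)²⁷ = u²¹, (u¹³)²⁸ = u, (u¹³)²⁹ = u¹⁴, (u¹³)³⁰ = u²⁷, (u¹³)³¹ = u⁷, (u¹³)³² = u²⁰, (u¹³)³³ = e.
The smallest positive k with (u¹³)ᵏ = e is 33.

Answer: 33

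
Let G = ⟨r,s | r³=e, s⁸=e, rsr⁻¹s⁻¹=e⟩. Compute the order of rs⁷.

Compute successive powers until reaching e:
  (rs⁷)¹ = rs⁷, (rs⁷)² = r²s⁶, (rs⁷)³ = s⁵, (rs⁷)⁴ = rs⁴, (rs⁷)⁵ = r²s³, (rs⁷)⁶ = s², (rs⁷)⁷ = rs, (rs⁷)⁸ = r², (rs⁷)⁹ = s⁷, (rs⁷)¹⁰ = rs⁶, (rs⁷)¹¹ = r²s⁵, (rs⁷)¹² = s⁴, (rs⁷)¹³ = rs³, (rs⁷)¹⁴ = r²s², (rs⁷)¹⁵ = s, (rs⁷)¹⁶ = r, (rs⁷)¹⁷ = r²s⁷, (rs⁷)¹⁸ = s⁶, (rs⁷)¹⁹ = rs⁵, (rs⁷)²⁰ = r²s⁴, (rs⁷)²¹ = s³, (rs⁷)²² = rs², (rs⁷)²³ = r²s, (rs⁷)²⁴ = e.
The smallest positive k with (rs⁷)ᵏ = e is 24.

Answer: 24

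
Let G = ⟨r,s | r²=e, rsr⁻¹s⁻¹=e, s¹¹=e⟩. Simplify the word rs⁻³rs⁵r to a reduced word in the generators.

Multiply left to right, reducing at each step:
  r · s⁻³ = rs⁸
  (rs⁸) · r = s⁸
  (s⁸) · s⁵ = s²
  (s²) · r = rs²

Answer: rs²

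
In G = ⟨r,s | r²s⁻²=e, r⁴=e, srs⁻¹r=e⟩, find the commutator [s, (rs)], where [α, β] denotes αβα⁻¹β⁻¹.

[s, (rs)] = s·(rs)·s⁻¹·(rs)⁻¹.
  s · (rs) = r
  r · (s⁻¹) = rs⁻¹
  (rs⁻¹) · (rs⁻¹) = r²

Answer: r²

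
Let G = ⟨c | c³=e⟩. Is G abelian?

G has a single generator, so G is cyclic and hence abelian.

Answer: Yes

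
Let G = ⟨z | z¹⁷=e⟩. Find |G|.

G is generated by a single element, so G is cyclic. The relator gives z¹⁷ = e and no smaller power is forced to be e, so the 17 powers {e, z, z², z³, z⁴, z⁵, z⁶, z⁷, z⁸, z⁹, z¹², z¹³, z¹¹, z¹⁰, z¹⁴, z¹⁵, z¹⁶} are distinct. Hence |G| = 17.

Answer: 17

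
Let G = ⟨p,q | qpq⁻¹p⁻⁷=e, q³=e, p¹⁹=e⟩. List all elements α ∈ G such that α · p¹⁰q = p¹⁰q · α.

⟨p¹⁰q⟩ ⊆ C_G(p¹⁰q) since powers of p¹⁰q commute with p¹⁰q; so |C_G(p¹⁰q)| ≥ |⟨p¹⁰q⟩| = 3.
By orbit–stabilizer, |C_G(p¹⁰q)| = |G| / |conj. class of p¹⁰q| = 57 / 19 = 3.
The 3 elements commuting with p¹⁰q are {e, p¹⁰q, p⁴q²}.

Answer: {e, p¹⁰q, p⁴q²}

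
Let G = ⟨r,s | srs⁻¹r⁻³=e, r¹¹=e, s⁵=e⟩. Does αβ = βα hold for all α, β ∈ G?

r·s = rs but s·r = r³s, so r·s ≠ s·r and G is not abelian.

Answer: No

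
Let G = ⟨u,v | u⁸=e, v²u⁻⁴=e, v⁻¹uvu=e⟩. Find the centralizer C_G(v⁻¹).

⟨v⁻¹⟩ ⊆ C_G(v⁻¹) since powers of v⁻¹ commute with v⁻¹; so |C_G(v⁻¹)| ≥ |⟨v⁻¹⟩| = 4.
By orbit–stabilizer, |C_G(v⁻¹)| = |G| / |conj. class of v⁻¹| = 16 / 4 = 4.
The 4 elements commuting with v⁻¹ are {e, u⁴, v, v⁻¹}.

Answer: {e, u⁴, v, v⁻¹}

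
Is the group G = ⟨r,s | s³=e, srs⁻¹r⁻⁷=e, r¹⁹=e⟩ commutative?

r·s = rs but s·r = r⁷s, so r·s ≠ s·r and G is not abelian.

Answer: No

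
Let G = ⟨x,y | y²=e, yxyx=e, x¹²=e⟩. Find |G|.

Enumerate words in the generators, reducing via the relations: the distinct elements are
  {e, x, y, xy, x², x³, x⁴, x⁵, x⁶, x⁷, x⁸, x⁹, x²y, x³y, x¹¹, x¹⁰, x⁴y, x⁵y, x⁶y, x⁷y, x⁸y, x⁹y, x¹¹y, x¹⁰y}.
No further products give new elements, so |G| = 24.

Answer: 24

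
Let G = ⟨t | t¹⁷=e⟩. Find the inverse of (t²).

The order of (t²) is 17 (smallest k with (t²)ᵏ = e), so (t²)⁻¹ = (t²)¹⁶ = t¹⁵.
Check: (t²) · (t¹⁵) → (t²) · t¹⁵ = e, giving e as required.

Answer: t¹⁵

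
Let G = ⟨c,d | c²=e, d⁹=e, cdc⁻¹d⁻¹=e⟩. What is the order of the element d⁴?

Compute successive powers until reaching e:
  (d⁴)¹ = d⁴, (d⁴)² = d⁸, (d⁴)³ = d³, (d⁴)⁴ = d⁷, (d⁴)⁵ = d², (d⁴)⁶ = d⁶, (d⁴)⁷ = d, (d⁴)⁸ = d⁵, (d⁴)⁹ = e.
The smallest positive k with (d⁴)ᵏ = e is 9.

Answer: 9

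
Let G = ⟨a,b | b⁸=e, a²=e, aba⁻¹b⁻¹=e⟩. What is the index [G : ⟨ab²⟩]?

First find ord(ab²) by computing successive powers:
  (ab²)¹ = ab², (ab²)² = b⁴, (ab²)³ = ab⁶, (ab²)⁴ = e.
So |⟨ab²⟩| = ord(ab²) = 4. With |G| = 16, by Lagrange [G : ⟨ab²⟩] = 16/4 = 4.

Answer: 4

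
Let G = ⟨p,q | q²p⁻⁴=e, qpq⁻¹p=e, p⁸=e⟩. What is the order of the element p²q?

Compute successive powers until reaching e:
  (p²q)¹ = p²q, (p²q)² = p⁴, (p²q)³ = p²q⁻¹, (p²q)⁴ = e.
The smallest positive k with (p²q)ᵏ = e is 4.

Answer: 4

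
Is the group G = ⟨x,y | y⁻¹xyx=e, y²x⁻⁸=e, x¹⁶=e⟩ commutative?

x·y = xy but y·x = x⁷y⁻¹, so x·y ≠ y·x and G is not abelian.

Answer: No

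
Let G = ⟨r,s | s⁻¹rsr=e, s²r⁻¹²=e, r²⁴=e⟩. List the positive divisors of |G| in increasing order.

|G| = 48 = 2⁴ · 3. By Lagrange's theorem the order of any subgroup divides 48; the divisors of 48 are 1, 2, 3, 4, 6, 8, 12, 16, 24, 48.

Answer: 1, 2, 3, 4, 6, 8, 12, 16, 24, 48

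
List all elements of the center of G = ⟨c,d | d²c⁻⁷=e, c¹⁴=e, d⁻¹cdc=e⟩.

An element z ∈ Z(G) iff z commutes with every generator.
For example c⁷ is central: (c⁷)·c = c⁸ = c·(c⁷); (c⁷)·d = d⁻¹ = d·(c⁷).
Whereas c ∉ Z(G) since c·d = cd ≠ c⁶d⁻¹ = d·c.
Checking each of the 28 elements this way gives Z(G) = {e, c⁷}, of order 2.

Answer: {e, c⁷}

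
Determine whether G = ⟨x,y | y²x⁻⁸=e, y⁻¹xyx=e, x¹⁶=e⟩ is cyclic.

Every cyclic group is abelian. But x·y = xy while y·x = x⁷y⁻¹, so x·y ≠ y·x and G is not abelian. Hence G is not cyclic.

Answer: No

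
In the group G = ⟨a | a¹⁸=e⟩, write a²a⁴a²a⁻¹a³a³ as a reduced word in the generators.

Multiply left to right, reducing at each step:
  (a²) · a⁴ = a⁶
  (a⁶) · a² = a⁸
  (a⁸) · a⁻¹ = a⁷
  (a⁷) · a³ = a¹⁰
  (a¹⁰) · a³ = a¹³

Answer: a¹³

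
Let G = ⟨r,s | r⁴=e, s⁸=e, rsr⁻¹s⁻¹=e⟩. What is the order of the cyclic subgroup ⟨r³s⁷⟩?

|⟨r³s⁷⟩| equals the order of r³s⁷. Compute successive powers until reaching e:
  (r³s⁷)¹ = r³s⁷, (r³s⁷)² = r²s⁶, (r³s⁷)³ = rs⁵, (r³s⁷)⁴ = s⁴, (r³s⁷)⁵ = r³s³, (r³s⁷)⁶ = r²s², (r³s⁷)⁷ = rs, (r³s⁷)⁸ = e.
The smallest positive k with (r³s⁷)ᵏ = e is 8, so |⟨r³s⁷⟩| = 8.

Answer: 8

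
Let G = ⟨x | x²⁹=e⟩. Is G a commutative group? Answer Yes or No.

G has a single generator, so G is cyclic and hence abelian.

Answer: Yes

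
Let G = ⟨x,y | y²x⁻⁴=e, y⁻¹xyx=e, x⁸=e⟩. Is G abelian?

x·y = xy but y·x = x³y⁻¹, so x·y ≠ y·x and G is not abelian.

Answer: No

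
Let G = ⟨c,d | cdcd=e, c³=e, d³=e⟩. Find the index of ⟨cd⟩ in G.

First find ord(cd) by computing successive powers:
  (cd)¹ = cd, (cd)² = e.
So |⟨cd⟩| = ord(cd) = 2. With |G| = 12, by Lagrange [G : ⟨cd⟩] = 12/2 = 6.

Answer: 6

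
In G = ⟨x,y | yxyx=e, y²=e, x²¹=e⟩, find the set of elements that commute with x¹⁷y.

⟨x¹⁷y⟩ ⊆ C_G(x¹⁷y) since powers of x¹⁷y commute with x¹⁷y; so |C_G(x¹⁷y)| ≥ |⟨x¹⁷y⟩| = 2.
By orbit–stabilizer, |C_G(x¹⁷y)| = |G| / |conj. class of x¹⁷y| = 42 / 21 = 2.
The 2 elements commuting with x¹⁷y are {e, x¹⁷y}.

Answer: {e, x¹⁷y}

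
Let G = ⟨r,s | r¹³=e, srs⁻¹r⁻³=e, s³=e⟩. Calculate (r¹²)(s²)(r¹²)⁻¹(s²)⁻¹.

[(r¹²), (s²)] = (r¹²)·(s²)·(r¹²)⁻¹·(s²)⁻¹.
  (r¹²) · (s²) = r¹²s²
  (r¹²s²) · r = r⁸s²
  (r⁸s²) · s = r⁸

Answer: r⁸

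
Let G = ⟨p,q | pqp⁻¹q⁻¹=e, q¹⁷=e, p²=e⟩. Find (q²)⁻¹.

The order of (q²) is 17 (smallest k with (q²)ᵏ = e), so (q²)⁻¹ = (q²)¹⁶ = q¹⁵.
Check: (q²) · (q¹⁵) → (q²) · q¹⁵ = e, giving e as required.

Answer: q¹⁵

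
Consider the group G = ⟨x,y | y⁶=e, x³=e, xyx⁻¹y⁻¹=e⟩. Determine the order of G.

Enumerate words in the generators, reducing via the relations: the distinct elements are
  {e, x, y, xy, x², y², y³, y⁴, y⁵, xy², xy³, xy⁴, xy⁵, x²y, x²y², x²y³, x²y⁴, x²y⁵}.
No further products give new elements, so |G| = 18.

Answer: 18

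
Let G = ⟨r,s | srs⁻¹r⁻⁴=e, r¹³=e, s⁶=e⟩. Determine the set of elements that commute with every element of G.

An element z ∈ Z(G) iff z commutes with every generator.
For example e is central: e·r = r = r·e; e·s = s = s·e.
Whereas r ∉ Z(G) since r·s = rs ≠ r⁴s = s·r.
Checking each of the 78 elements this way gives Z(G) = {e}, of order 1.

Answer: {e}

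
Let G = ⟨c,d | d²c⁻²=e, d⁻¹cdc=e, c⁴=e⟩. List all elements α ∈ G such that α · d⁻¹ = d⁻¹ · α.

⟨d⁻¹⟩ ⊆ C_G(d⁻¹) since powers of d⁻¹ commute with d⁻¹; so |C_G(d⁻¹)| ≥ |⟨d⁻¹⟩| = 4.
By orbit–stabilizer, |C_G(d⁻¹)| = |G| / |conj. class of d⁻¹| = 8 / 2 = 4.
The 4 elements commuting with d⁻¹ are {e, c², d, d⁻¹}.

Answer: {e, c², d, d⁻¹}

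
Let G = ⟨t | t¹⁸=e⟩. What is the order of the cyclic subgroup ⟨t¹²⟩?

|⟨t¹²⟩| equals the order of t¹². Compute successive powers until reaching e:
  (t¹²)¹ = t¹², (t¹²)² = t⁶, (t¹²)³ = e.
The smallest positive k with (t¹²)ᵏ = e is 3, so |⟨t¹²⟩| = 3.

Answer: 3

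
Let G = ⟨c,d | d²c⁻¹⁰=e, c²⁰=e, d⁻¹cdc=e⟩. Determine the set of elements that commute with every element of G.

An element z ∈ Z(G) iff z commutes with every generator.
For example c¹⁰ is central: (c¹⁰)·c = c¹¹ = c·(c¹⁰); (c¹⁰)·d = d⁻¹ = d·(c¹⁰).
Whereas c ∉ Z(G) since c·d = cd ≠ c⁹d⁻¹ = d·c.
Checking each of the 40 elements this way gives Z(G) = {e, c¹⁰}, of order 2.

Answer: {e, c¹⁰}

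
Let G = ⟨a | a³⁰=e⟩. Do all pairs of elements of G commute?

G has a single generator, so G is cyclic and hence abelian.

Answer: Yes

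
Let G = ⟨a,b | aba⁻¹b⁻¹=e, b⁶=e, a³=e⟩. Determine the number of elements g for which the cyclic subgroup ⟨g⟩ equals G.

⟨g⟩ = G would require ord(g) = |G| = 18, but the maximum element order in G is 6 < 18. So G is not cyclic and no single element generates it: the count is 0.

Answer: 0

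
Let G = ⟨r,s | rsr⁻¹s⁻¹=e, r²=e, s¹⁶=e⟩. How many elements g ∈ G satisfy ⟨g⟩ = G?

⟨g⟩ = G would require ord(g) = |G| = 32, but the maximum element order in G is 16 < 32. So G is not cyclic and no single element generates it: the count is 0.

Answer: 0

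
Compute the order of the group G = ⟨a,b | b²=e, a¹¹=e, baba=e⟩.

Enumerate words in the generators, reducing via the relations: the distinct elements are
  {a, b, e, ab, a², a³, a⁴, a⁵, a⁶, a⁷, a⁸, a⁹, a²b, a³b, a¹⁰, a⁴b, a⁵b, a⁶b, a⁷b, a⁸b, a⁹b, a¹⁰b}.
No further products give new elements, so |G| = 22.

Answer: 22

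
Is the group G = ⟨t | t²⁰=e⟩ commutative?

G has a single generator, so G is cyclic and hence abelian.

Answer: Yes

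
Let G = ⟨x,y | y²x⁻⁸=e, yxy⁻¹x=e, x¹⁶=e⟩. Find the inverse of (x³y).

The order of (x³y) is 4 (smallest k with (x³y)ᵏ = e), so (x³y)⁻¹ = (x³y)³ = x³y⁻¹.
Check: (x³y) · (x³y⁻¹) → (x³y) · x³ = y;   y · y⁻¹ = e, giving e as required.

Answer: x³y⁻¹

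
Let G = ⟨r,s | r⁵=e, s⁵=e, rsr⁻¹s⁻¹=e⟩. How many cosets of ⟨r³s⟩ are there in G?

First find ord(r³s) by computing successive powers:
  (r³s)¹ = r³s, (r³s)² = rs², (r³s)³ = r⁴s³, (r³s)⁴ = r²s⁴, (r³s)⁵ = e.
So |⟨r³s⟩| = ord(r³s) = 5. With |G| = 25, by Lagrange [G : ⟨r³s⟩] = 25/5 = 5.

Answer: 5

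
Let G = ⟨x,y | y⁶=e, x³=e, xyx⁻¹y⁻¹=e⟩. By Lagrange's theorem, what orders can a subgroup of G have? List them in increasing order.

|G| = 18 = 2 · 3². By Lagrange's theorem the order of any subgroup divides 18; the divisors of 18 are 1, 2, 3, 6, 9, 18.

Answer: 1, 2, 3, 6, 9, 18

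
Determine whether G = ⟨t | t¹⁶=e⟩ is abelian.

G has a single generator, so G is cyclic and hence abelian.

Answer: Yes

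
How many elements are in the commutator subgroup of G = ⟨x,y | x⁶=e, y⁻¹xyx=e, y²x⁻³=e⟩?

G' = [G, G] is generated by all commutators. The generator-pair commutators are: [x, y] = x².
The subgroup they normally generate is {e, x², x⁴}, of order 3.
Check: |G/G'| = 12/3 = 4 is the order of the abelianisation.

Answer: 3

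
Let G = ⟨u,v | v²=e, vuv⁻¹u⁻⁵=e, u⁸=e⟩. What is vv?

Compute v · v by multiplying left to right and reducing via the relations at each step:
  v · v = e

Answer: e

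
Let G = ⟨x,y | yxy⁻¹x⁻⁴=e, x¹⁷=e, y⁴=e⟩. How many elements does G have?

Enumerate words in the generators, reducing via the relations: the distinct elements are
  {e, x, y, xy, x², x³, x⁴, x⁵, x⁶, x⁷, x⁸, x⁹, y², y³, xy², xy³, x²y, x³y, x¹², x¹³, x¹¹, x¹⁰, x¹⁴, x¹⁵, x¹⁶, x⁴y, x⁵y, x⁶y, x⁷y, x⁸y, x⁹y, x²y², x²y³, x³y², x³y³, x¹²y, x¹³y, x¹¹y, x¹⁰y, x¹⁴y, x¹⁵y, x¹⁶y, x⁴y², x⁴y³, x⁵y², x⁵y³, x⁶y², x⁶y³, x⁷y², x⁷y³, x⁸y², x⁸y³, x⁹y², x⁹y³, x¹²y², x¹²y³, x¹³y², x¹³y³, x¹¹y², x¹¹y³, x¹⁰y², x¹⁰y³, x¹⁴y², x¹⁴y³, x¹⁵y², x¹⁵y³, x¹⁶y², x¹⁶y³}.
No further products give new elements, so |G| = 68.

Answer: 68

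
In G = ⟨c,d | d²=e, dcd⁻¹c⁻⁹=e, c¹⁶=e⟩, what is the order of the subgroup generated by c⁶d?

|⟨c⁶d⟩| equals the order of c⁶d. Compute successive powers until reaching e:
  (c⁶d)¹ = c⁶d, (c⁶d)² = c¹², (c⁶d)³ = c²d, (c⁶d)⁴ = c⁸, (c⁶d)⁵ = c¹⁴d, (c⁶d)⁶ = c⁴, (c⁶d)⁷ = c¹⁰d, (c⁶d)⁸ = e.
The smallest positive k with (c⁶d)ᵏ = e is 8, so |⟨c⁶d⟩| = 8.

Answer: 8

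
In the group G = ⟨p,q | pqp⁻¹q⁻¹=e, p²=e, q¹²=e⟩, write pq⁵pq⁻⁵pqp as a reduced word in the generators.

Multiply left to right, reducing at each step:
  p · q⁵ = pq⁵
  (pq⁵) · p = q⁵
  (q⁵) · q⁻⁵ = e
  e · p = p
  p · q = pq
  (pq) · p = q

Answer: q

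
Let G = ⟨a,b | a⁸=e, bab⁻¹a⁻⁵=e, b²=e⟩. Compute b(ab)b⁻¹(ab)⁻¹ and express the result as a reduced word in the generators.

[b, (ab)] = b·(ab)·b⁻¹·(ab)⁻¹.
  b · (ab) = a⁵
  (a⁵) · b = a⁵b
  (a⁵b) · (a³b) = a⁴

Answer: a⁴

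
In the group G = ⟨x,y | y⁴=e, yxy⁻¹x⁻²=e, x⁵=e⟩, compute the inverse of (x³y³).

The order of (x³y³) is 4 (smallest k with (x³y³)ᵏ = e), so (x³y³)⁻¹ = (x³y³)³ = x⁴y.
Check: (x³y³) · (x⁴y) → (x³y³) · x⁴ = y³;   (y³) · y = e, giving e as required.

Answer: x⁴y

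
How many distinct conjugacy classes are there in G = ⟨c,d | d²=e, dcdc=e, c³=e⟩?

The conjugacy classes (representative and size) are:
  [e] (size 1), [c] (size 2), [cd] (size 3).
Class equation: 1 + 2 + 3 = 6 = |G|. So G has 3 conjugacy classes.

Answer: 3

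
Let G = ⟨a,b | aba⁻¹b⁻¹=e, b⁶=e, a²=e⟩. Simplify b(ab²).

Compute b · (ab²) by multiplying left to right and reducing via the relations at each step:
  b · a = ab
  (ab) · b² = ab³

Answer: ab³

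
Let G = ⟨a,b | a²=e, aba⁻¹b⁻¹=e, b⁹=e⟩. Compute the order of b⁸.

Compute successive powers until reaching e:
  (b⁸)¹ = b⁸, (b⁸)² = b⁷, (b⁸)³ = b⁶, (b⁸)⁴ = b⁵, (b⁸)⁵ = b⁴, (b⁸)⁶ = b³, (b⁸)⁷ = b², (b⁸)⁸ = b, (b⁸)⁹ = e.
The smallest positive k with (b⁸)ᵏ = e is 9.

Answer: 9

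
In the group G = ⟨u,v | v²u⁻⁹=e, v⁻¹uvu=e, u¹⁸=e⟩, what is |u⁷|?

Compute successive powers until reaching e:
  (u⁷)¹ = u⁷, (u⁷)² = u¹⁴, (u⁷)³ = u³, (u⁷)⁴ = u¹⁰, (u⁷)⁵ = u¹⁷, (u⁷)⁶ = u⁶, (u⁷)⁷ = u¹³, (u⁷)⁸ = u², (u⁷)⁹ = u⁹, (u⁷)¹⁰ = u¹⁶, (u⁷)¹¹ = u⁵, (u⁷)¹² = u¹², (u⁷)¹³ = u, (u⁷)¹⁴ = u⁸, (u⁷)¹⁵ = u¹⁵, (u⁷)¹⁶ = u⁴, (u⁷)¹⁷ = u¹¹, (u⁷)¹⁸ = e.
The smallest positive k with (u⁷)ᵏ = e is 18.

Answer: 18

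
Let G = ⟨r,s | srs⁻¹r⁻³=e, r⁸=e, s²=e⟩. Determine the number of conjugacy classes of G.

The conjugacy classes (representative and size) are:
  [e] (size 1), [r³] (size 2), [r²] (size 2), [r⁴] (size 1), [r⁵] (size 2), [r⁴s] (size 4), [rs] (size 4).
Class equation: 1 + 2 + 2 + 1 + 2 + 4 + 4 = 16 = |G|. So G has 7 conjugacy classes.

Answer: 7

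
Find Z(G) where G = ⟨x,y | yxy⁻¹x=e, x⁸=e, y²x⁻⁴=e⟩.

An element z ∈ Z(G) iff z commutes with every generator.
For example x⁴ is central: (x⁴)·x = x⁵ = x·(x⁴); (x⁴)·y = y⁻¹ = y·(x⁴).
Whereas x ∉ Z(G) since x·y = xy ≠ x³y⁻¹ = y·x.
Checking each of the 16 elements this way gives Z(G) = {e, x⁴}, of order 2.

Answer: {e, x⁴}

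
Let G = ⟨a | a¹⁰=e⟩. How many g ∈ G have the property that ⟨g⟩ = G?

G is cyclic of order 10. An element generates G iff its order is 10, and a cyclic group of order 10 has exactly φ(10) = 4 such elements.

Answer: 4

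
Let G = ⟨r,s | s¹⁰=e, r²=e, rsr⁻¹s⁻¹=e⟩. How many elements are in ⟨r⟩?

|⟨r⟩| equals the order of r. Compute successive powers until reaching e:
  r¹ = r, r² = e.
The smallest positive k with rᵏ = e is 2, so |⟨r⟩| = 2.

Answer: 2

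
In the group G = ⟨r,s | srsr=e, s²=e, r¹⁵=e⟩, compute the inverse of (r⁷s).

The order of (r⁷s) is 2 (smallest k with (r⁷s)ᵏ = e), so (r⁷s)⁻¹ = (r⁷s)¹ = r⁷s.
Check: (r⁷s) · (r⁷s) → (r⁷s) · r⁷ = s;   s · s = e, giving e as required.

Answer: r⁷s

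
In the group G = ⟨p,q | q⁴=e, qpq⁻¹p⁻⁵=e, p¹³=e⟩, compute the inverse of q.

The order of q is 4 (smallest k with qᵏ = e), so q⁻¹ = q³ = q³.
Check: q · (q³) → q · q³ = e, giving e as required.

Answer: q³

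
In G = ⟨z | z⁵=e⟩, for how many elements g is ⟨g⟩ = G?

G is cyclic of order 5. An element generates G iff its order is 5, and a cyclic group of order 5 has exactly φ(5) = 4 such elements.

Answer: 4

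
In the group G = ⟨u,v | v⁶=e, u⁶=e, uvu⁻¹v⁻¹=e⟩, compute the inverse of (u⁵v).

The order of (u⁵v) is 6 (smallest k with (u⁵v)ᵏ = e), so (u⁵v)⁻¹ = (u⁵v)⁵ = uv⁵.
Check: (u⁵v) · (uv⁵) → (u⁵v) · u = v;   v · v⁵ = e, giving e as required.

Answer: uv⁵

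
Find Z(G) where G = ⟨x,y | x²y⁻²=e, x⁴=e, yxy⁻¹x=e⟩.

An element z ∈ Z(G) iff z commutes with every generator.
For example x² is central: (x²)·x = x³ = x·(x²); (x²)·y = y⁻¹ = y·(x²).
Whereas x ∉ Z(G) since x·y = xy ≠ xy⁻¹ = y·x.
Checking each of the 8 elements this way gives Z(G) = {e, x²}, of order 2.

Answer: {e, x²}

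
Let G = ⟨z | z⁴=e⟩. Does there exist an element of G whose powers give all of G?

|G| = 4. The element z has order 4 (its powers give 4 distinct elements), so ⟨z⟩ = G and G is cyclic.

Answer: Yes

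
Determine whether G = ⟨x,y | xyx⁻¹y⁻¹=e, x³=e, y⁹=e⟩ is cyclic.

|G| = 27, but the maximum element order in G is 9 < 27. No single element generates all of G, so G is not cyclic.

Answer: No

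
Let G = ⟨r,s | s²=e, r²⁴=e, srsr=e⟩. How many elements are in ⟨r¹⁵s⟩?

|⟨r¹⁵s⟩| equals the order of r¹⁵s. Compute successive powers until reaching e:
  (r¹⁵s)¹ = r¹⁵s, (r¹⁵s)² = e.
The smallest positive k with (r¹⁵s)ᵏ = e is 2, so |⟨r¹⁵s⟩| = 2.

Answer: 2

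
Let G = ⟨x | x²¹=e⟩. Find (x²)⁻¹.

The order of (x²) is 21 (smallest k with (x²)ᵏ = e), so (x²)⁻¹ = (x²)²⁰ = x¹⁹.
Check: (x²) · (x¹⁹) → (x²) · x¹⁹ = e, giving e as required.

Answer: x¹⁹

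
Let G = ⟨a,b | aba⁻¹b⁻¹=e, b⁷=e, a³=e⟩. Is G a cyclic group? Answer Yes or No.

|G| = 21. The element ab has order 21 (its powers give 21 distinct elements), so ⟨ab⟩ = G and G is cyclic.

Answer: Yes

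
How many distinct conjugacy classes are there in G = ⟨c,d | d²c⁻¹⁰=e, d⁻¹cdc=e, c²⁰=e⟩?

The conjugacy classes (representative and size) are:
  [e] (size 1), [c] (size 2), [c²] (size 2), [c³] (size 2), [c⁴] (size 2), [c⁵] (size 2), [c¹⁴] (size 2), [c⁷] (size 2), [c⁸] (size 2), [c¹¹] (size 2), [c¹⁰] (size 1), [c²d⁻¹] (size 10), [c⁹d] (size 10).
Class equation: 1 + 2 + 2 + 2 + 2 + 2 + 2 + 2 + 2 + 2 + 1 + 10 + 10 = 40 = |G|. So G has 13 conjugacy classes.

Answer: 13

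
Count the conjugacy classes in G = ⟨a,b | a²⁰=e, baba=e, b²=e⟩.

The conjugacy classes (representative and size) are:
  [e] (size 1), [a] (size 2), [a¹⁸] (size 2), [a³] (size 2), [a⁴] (size 2), [a¹⁵] (size 2), [a¹⁴] (size 2), [a⁷] (size 2), [a¹²] (size 2), [a¹¹] (size 2), [a¹⁰] (size 1), [a¹⁸b] (size 10), [a⁵b] (size 10).
Class equation: 1 + 2 + 2 + 2 + 2 + 2 + 2 + 2 + 2 + 2 + 1 + 10 + 10 = 40 = |G|. So G has 13 conjugacy classes.

Answer: 13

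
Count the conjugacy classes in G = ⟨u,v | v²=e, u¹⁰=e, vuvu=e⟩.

The conjugacy classes (representative and size) are:
  [e] (size 1), [u] (size 2), [u²] (size 2), [u³] (size 2), [u⁴] (size 2), [u⁵] (size 1), [u²v] (size 5), [u³v] (size 5).
Class equation: 1 + 2 + 2 + 2 + 2 + 1 + 5 + 5 = 20 = |G|. So G has 8 conjugacy classes.

Answer: 8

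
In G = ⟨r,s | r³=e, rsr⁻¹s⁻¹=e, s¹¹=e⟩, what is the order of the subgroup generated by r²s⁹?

|⟨r²s⁹⟩| equals the order of r²s⁹. Compute successive powers until reaching e:
  (r²s⁹)¹ = r²s⁹, (r²s⁹)² = rs⁷, (r²s⁹)³ = s⁵, (r²s⁹)⁴ = r²s³, (r²s⁹)⁵ = rs, (r²s⁹)⁶ = s¹⁰, (r²s⁹)⁷ = r²s⁸, (r²s⁹)⁸ = rs⁶, (r²s⁹)⁹ = s⁴, (r²s⁹)¹⁰ = r²s², (r²s⁹)¹¹ = r, (r²s⁹)¹² = s⁹, (r²s⁹)¹³ = r²s⁷, (r²s⁹)¹⁴ = rs⁵, (r²s⁹)¹⁵ = s³, (r²s⁹)¹⁶ = r²s, (r²s⁹)¹⁷ = rs¹⁰, (r²s⁹)¹⁸ = s⁸, (r²s⁹)¹⁹ = r²s⁶, (r²s⁹)²⁰ = rs⁴, (r²s⁹)²¹ = s², (r²s⁹)²² = r², (r²s⁹)²³ = rs⁹, (r²s⁹)²⁴ = s⁷, (r²s⁹)²⁵ = r²s⁵, (r²s⁹)²⁶ = rs³, (r²s⁹)²⁷ = s, (r²s⁹)²⁸ = r²s¹⁰, (r²s⁹)²⁹ = rs⁸, (r²s⁹)³⁰ = s⁶, (r²s⁹)³¹ = r²s⁴, (r²s⁹)³² = rs², (r²s⁹)³³ = e.
The smallest positive k with (r²s⁹)ᵏ = e is 33, so |⟨r²s⁹⟩| = 33.

Answer: 33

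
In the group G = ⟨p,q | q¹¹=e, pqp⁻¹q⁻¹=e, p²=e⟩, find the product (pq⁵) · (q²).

Compute (pq⁵) · (q²) by multiplying left to right and reducing via the relations at each step:
  (pq⁵) · q² = pq⁷

Answer: pq⁷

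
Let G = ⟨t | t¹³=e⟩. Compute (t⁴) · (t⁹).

Compute (t⁴) · (t⁹) by multiplying left to right and reducing via the relations at each step:
  (t⁴) · t⁹ = e

Answer: e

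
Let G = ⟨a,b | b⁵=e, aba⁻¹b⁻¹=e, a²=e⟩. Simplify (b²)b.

Compute (b²) · b by multiplying left to right and reducing via the relations at each step:
  (b²) · b = b³

Answer: b³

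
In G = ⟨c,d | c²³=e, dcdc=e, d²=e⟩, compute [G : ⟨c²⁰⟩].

First find ord(c²⁰) by computing successive powers:
  (c²⁰)¹ = c²⁰, (c²⁰)² = c¹⁷, (c²⁰)³ = c¹⁴, (c²⁰)⁴ = c¹¹, (c²⁰)⁵ = c⁸, (c²⁰)⁶ = c⁵, (c²⁰)⁷ = c², (c²⁰)⁸ = c²², (c²⁰)⁹ = c¹⁹, (c²⁰)¹⁰ = c¹⁶, (c²⁰)¹¹ = c¹³, (c²⁰)¹² = c¹⁰, (c²⁰)¹³ = c⁷, (c²⁰)¹⁴ = c⁴, (c²⁰)¹⁵ = c, (c²⁰)¹⁶ = c²¹, (c²⁰)¹⁷ = c¹⁸, (c²⁰)¹⁸ = c¹⁵, (c²⁰)¹⁹ = c¹², (c²⁰)²⁰ = c⁹, (c²⁰)²¹ = c⁶, (c²⁰)²² = c³, (c²⁰)²³ = e.
So |⟨c²⁰⟩| = ord(c²⁰) = 23. With |G| = 46, by Lagrange [G : ⟨c²⁰⟩] = 46/23 = 2.

Answer: 2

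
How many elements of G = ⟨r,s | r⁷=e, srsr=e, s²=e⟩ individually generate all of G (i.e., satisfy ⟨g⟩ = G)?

⟨g⟩ = G would require ord(g) = |G| = 14, but the maximum element order in G is 7 < 14. So G is not cyclic and no single element generates it: the count is 0.

Answer: 0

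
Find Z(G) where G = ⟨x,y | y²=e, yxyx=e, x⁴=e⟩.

An element z ∈ Z(G) iff z commutes with every generator.
For example x² is central: (x²)·x = x³ = x·(x²); (x²)·y = x²y = y·(x²).
Whereas x ∉ Z(G) since x·y = xy ≠ x³y = y·x.
Checking each of the 8 elements this way gives Z(G) = {e, x²}, of order 2.

Answer: {e, x²}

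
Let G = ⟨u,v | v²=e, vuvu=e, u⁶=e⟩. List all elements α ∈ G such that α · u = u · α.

⟨u⟩ ⊆ C_G(u) since powers of u commute with u; so |C_G(u)| ≥ |⟨u⟩| = 6.
By orbit–stabilizer, |C_G(u)| = |G| / |conj. class of u| = 12 / 2 = 6.
The 6 elements commuting with u are {e, u, u², u³, u⁴, u⁵}.

Answer: {e, u, u², u³, u⁴, u⁵}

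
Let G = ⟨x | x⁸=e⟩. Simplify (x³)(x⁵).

Compute (x³) · (x⁵) by multiplying left to right and reducing via the relations at each step:
  (x³) · x⁵ = e

Answer: e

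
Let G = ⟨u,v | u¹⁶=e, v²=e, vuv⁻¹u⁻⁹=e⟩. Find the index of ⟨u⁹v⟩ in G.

First find ord(u⁹v) by computing successive powers:
  (u⁹v)¹ = u⁹v, (u⁹v)² = u¹⁰, (u⁹v)³ = u³v, (u⁹v)⁴ = u⁴, (u⁹v)⁵ = u¹³v, (u⁹v)⁶ = u¹⁴, (u⁹v)⁷ = u⁷v, (u⁹v)⁸ = u⁸, (u⁹v)⁹ = uv, (u⁹v)¹⁰ = u², (u⁹v)¹¹ = u¹¹v, (u⁹v)¹² = u¹², (u⁹v)¹³ = u⁵v, (u⁹v)¹⁴ = u⁶, (u⁹v)¹⁵ = u¹⁵v, (u⁹v)¹⁶ = e.
So |⟨u⁹v⟩| = ord(u⁹v) = 16. With |G| = 32, by Lagrange [G : ⟨u⁹v⟩] = 32/16 = 2.

Answer: 2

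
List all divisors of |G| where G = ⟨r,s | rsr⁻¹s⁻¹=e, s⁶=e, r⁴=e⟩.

|G| = 24 = 2³ · 3. By Lagrange's theorem the order of any subgroup divides 24; the divisors of 24 are 1, 2, 3, 4, 6, 8, 12, 24.

Answer: 1, 2, 3, 4, 6, 8, 12, 24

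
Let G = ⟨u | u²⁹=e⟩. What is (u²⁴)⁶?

Compute successive powers of (u²⁴), reducing at each step:
  (u²⁴)²: (u²⁴) · u²⁴ = u¹⁹
  (u²⁴)³: (u¹⁹) · u²⁴ = u¹⁴
  (u²⁴)⁴: (u¹⁴) · u²⁴ = u⁹
  (u²⁴)⁵: (u⁹) · u²⁴ = u⁴
  (u²⁴)⁶: (u⁴) · u²⁴ = u²⁸

Answer: u²⁸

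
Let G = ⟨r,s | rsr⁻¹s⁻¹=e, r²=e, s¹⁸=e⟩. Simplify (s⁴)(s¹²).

Compute (s⁴) · (s¹²) by multiplying left to right and reducing via the relations at each step:
  (s⁴) · s¹² = s¹⁶

Answer: s¹⁶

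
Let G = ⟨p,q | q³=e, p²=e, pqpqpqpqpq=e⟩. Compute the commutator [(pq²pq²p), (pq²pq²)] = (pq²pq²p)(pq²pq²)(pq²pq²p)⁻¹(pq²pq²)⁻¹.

[(pq²pq²p), (pq²pq²)] = (pq²pq²p)·(pq²pq²)·(pq²pq²p)⁻¹·(pq²pq²)⁻¹.
  (pq²pq²p) · (pq²pq²) = pq²pqpq²
  (pq²pqpq²) · (pqpqp) = pqpq²pqpq²
  (pqpq²pqpq²) · (qpqp) = pq²pqpq

Answer: pq²pqpq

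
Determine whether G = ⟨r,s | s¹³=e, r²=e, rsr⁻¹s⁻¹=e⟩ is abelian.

Each pair of generators commutes: r·s = rs = s·r. Since the generators pairwise commute, every element of G commutes with every other, so G is abelian.

Answer: Yes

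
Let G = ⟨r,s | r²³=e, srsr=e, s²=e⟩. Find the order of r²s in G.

Compute successive powers until reaching e:
  (r²s)¹ = r²s, (r²s)² = e.
The smallest positive k with (r²s)ᵏ = e is 2.

Answer: 2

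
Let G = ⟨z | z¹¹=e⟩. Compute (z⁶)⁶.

Compute successive powers of (z⁶), reducing at each step:
  (z⁶)²: (z⁶) · z⁶ = z
  (z⁶)³: z · z⁶ = z⁷
  (z⁶)⁴: (z⁷) · z⁶ = z²
  (z⁶)⁵: (z²) · z⁶ = z⁸
  (z⁶)⁶: (z⁸) · z⁶ = z³

Answer: z³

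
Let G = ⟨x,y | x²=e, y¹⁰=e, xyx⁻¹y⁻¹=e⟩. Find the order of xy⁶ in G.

Compute successive powers until reaching e:
  (xy⁶)¹ = xy⁶, (xy⁶)² = y², (xy⁶)³ = xy⁸, (xy⁶)⁴ = y⁴, (xy⁶)⁵ = x, (xy⁶)⁶ = y⁶, (xy⁶)⁷ = xy², (xy⁶)⁸ = y⁸, (xy⁶)⁹ = xy⁴, (xy⁶)¹⁰ = e.
The smallest positive k with (xy⁶)ᵏ = e is 10.

Answer: 10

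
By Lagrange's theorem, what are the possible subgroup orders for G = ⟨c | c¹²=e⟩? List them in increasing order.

|G| = 12 = 2² · 3. By Lagrange's theorem the order of any subgroup divides 12; the divisors of 12 are 1, 2, 3, 4, 6, 12.

Answer: 1, 2, 3, 4, 6, 12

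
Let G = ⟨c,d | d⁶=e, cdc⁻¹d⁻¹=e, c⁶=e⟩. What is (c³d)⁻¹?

The order of (c³d) is 6 (smallest k with (c³d)ᵏ = e), so (c³d)⁻¹ = (c³d)⁵ = c³d⁵.
Check: (c³d) · (c³d⁵) → (c³d) · c³ = d;   d · d⁵ = e, giving e as required.

Answer: c³d⁵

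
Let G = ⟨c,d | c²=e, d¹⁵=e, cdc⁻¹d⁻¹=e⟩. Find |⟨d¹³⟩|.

|⟨d¹³⟩| equals the order of d¹³. Compute successive powers until reaching e:
  (d¹³)¹ = d¹³, (d¹³)² = d¹¹, (d¹³)³ = d⁹, (d¹³)⁴ = d⁷, (d¹³)⁵ = d⁵, (d¹³)⁶ = d³, (d¹³)⁷ = d, (d¹³)⁸ = d¹⁴, (d¹³)⁹ = d¹², (d¹³)¹⁰ = d¹⁰, (d¹³)¹¹ = d⁸, (d¹³)¹² = d⁶, (d¹³)¹³ = d⁴, (d¹³)¹⁴ = d², (d¹³)¹⁵ = e.
The smallest positive k with (d¹³)ᵏ = e is 15, so |⟨d¹³⟩| = 15.

Answer: 15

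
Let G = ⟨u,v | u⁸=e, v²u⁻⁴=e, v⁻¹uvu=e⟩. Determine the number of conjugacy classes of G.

The conjugacy classes (representative and size) are:
  [e] (size 1), [u⁷] (size 2), [u⁶] (size 2), [u³] (size 2), [u⁴] (size 1), [u²v⁻¹] (size 4), [u³v⁻¹] (size 4).
Class equation: 1 + 2 + 2 + 2 + 1 + 4 + 4 = 16 = |G|. So G has 7 conjugacy classes.

Answer: 7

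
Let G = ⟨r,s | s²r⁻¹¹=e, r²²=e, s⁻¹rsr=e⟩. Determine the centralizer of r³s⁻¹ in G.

⟨r³s⁻¹⟩ ⊆ C_G(r³s⁻¹) since powers of r³s⁻¹ commute with r³s⁻¹; so |C_G(r³s⁻¹)| ≥ |⟨r³s⁻¹⟩| = 4.
By orbit–stabilizer, |C_G(r³s⁻¹)| = |G| / |conj. class of r³s⁻¹| = 44 / 11 = 4.
The 4 elements commuting with r³s⁻¹ are {e, r¹¹, r³s, r³s⁻¹}.

Answer: {e, r¹¹, r³s, r³s⁻¹}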